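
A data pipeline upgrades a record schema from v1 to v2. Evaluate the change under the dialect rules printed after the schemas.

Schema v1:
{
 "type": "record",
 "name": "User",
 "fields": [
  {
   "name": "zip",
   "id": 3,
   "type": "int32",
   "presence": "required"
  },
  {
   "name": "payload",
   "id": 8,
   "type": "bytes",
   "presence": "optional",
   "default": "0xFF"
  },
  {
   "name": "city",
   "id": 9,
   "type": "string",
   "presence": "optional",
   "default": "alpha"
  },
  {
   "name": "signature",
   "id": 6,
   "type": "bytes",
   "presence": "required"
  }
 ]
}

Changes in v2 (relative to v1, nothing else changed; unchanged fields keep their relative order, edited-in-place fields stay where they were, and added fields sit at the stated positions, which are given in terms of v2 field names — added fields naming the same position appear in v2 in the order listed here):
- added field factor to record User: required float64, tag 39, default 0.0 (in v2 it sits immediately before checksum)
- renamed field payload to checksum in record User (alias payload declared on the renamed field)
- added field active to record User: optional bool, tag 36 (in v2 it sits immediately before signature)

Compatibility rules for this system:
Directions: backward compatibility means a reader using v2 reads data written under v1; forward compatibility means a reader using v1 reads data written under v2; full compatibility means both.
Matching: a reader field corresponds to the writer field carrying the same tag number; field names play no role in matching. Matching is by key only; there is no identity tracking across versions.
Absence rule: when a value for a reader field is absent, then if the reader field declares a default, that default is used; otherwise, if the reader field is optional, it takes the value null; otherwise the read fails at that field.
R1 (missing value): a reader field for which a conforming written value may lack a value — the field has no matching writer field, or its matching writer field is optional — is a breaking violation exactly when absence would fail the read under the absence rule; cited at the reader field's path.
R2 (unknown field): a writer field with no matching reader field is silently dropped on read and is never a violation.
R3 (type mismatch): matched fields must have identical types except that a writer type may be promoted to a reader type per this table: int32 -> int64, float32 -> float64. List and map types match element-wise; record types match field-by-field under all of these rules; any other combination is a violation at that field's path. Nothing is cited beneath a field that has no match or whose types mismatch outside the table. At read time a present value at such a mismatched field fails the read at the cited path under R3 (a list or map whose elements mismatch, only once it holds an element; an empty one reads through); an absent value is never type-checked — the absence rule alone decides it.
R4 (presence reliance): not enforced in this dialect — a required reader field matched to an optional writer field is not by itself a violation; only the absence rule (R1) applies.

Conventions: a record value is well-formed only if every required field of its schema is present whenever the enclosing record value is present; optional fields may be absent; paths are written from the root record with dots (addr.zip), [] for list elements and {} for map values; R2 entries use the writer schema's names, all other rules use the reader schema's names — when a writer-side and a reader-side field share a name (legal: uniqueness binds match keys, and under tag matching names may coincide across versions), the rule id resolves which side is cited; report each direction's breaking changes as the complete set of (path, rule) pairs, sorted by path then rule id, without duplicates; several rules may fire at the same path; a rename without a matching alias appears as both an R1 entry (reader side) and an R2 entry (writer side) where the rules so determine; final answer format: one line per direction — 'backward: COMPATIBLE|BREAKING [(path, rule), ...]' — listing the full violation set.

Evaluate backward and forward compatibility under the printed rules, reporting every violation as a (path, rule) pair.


backward: COMPATIBLE []; forward: COMPATIBLE []

each type pair in User: writer, then reader
backward for User (reader v2, writer v1):
  writer required, int32 -> int32: reader zip maps from writer zip
  factor: no writer match
  writer optional, bytes -> bytes: reader checksum maps from writer payload
  writer optional, string -> string: reader city maps from writer city
  active: no writer match
  writer required, bytes -> bytes: reader signature maps from writer signature
  => backward: COMPATIBLE
forward for User (reader v1, writer v2):
  writer required, int32 -> int32: reader zip maps from writer zip
  writer optional, bytes -> bytes: reader payload maps from writer checksum
  writer optional, string -> string: reader city maps from writer city
  writer required, bytes -> bytes: reader signature maps from writer signature
  leftover writer field: factor
  leftover writer field: active
  => forward: COMPATIBLE


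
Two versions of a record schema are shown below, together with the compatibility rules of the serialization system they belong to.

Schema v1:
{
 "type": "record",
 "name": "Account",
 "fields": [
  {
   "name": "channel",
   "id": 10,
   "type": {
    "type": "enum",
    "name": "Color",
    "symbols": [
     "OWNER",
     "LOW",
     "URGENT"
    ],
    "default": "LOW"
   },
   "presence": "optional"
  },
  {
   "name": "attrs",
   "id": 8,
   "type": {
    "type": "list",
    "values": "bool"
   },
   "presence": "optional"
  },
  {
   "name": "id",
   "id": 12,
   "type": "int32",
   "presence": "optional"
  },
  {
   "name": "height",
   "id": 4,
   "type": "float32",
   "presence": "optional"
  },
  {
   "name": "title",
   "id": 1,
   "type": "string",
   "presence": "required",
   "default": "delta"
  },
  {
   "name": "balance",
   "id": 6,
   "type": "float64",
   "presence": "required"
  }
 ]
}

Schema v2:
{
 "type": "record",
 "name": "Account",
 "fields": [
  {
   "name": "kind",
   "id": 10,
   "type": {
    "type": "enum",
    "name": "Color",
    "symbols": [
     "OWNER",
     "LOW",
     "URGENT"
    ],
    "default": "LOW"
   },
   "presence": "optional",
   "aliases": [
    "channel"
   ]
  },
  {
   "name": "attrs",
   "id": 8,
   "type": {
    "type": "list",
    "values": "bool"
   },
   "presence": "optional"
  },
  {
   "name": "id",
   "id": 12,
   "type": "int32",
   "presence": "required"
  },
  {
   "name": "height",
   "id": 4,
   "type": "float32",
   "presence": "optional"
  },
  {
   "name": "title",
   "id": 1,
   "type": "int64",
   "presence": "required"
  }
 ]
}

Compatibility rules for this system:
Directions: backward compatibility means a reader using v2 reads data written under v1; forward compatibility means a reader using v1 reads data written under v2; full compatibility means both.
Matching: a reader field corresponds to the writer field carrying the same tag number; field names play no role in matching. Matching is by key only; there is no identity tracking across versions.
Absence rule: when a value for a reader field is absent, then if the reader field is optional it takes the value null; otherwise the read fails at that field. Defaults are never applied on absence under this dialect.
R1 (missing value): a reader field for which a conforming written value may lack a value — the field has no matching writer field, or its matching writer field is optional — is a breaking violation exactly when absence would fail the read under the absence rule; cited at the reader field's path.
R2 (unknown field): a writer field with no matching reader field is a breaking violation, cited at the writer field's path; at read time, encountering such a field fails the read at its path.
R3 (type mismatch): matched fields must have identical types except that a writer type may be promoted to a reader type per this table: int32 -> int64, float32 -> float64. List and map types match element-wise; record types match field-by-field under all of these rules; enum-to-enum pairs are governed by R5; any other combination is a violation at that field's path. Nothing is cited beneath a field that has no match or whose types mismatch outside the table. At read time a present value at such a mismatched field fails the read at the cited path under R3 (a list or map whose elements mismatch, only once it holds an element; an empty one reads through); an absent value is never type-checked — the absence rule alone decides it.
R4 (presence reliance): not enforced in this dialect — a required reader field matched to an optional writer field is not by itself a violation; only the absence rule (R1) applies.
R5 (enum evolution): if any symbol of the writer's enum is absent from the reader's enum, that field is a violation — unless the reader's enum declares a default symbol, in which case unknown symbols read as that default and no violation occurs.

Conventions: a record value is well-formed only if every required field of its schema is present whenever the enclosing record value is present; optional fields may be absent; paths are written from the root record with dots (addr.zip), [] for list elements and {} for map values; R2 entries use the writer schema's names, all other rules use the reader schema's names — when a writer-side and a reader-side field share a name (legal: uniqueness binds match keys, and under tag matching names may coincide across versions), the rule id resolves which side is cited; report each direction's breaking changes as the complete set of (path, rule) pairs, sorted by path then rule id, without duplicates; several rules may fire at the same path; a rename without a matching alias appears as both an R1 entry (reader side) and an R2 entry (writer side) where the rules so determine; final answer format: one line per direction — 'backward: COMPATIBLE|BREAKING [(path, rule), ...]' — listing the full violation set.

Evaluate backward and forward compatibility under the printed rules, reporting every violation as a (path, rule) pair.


arrows below run writer -> reader for Account
backward for Account (reader v2, writer v1):
  Color -> Color, writer optional: kind aligns to channel
  list<bool> -> list<bool>, writer optional: attrs aligns to attrs
  int32 -> int32, writer optional: id aligns to id
  float32 -> float32, writer optional: height aligns to height
  string -> int64, writer required: title aligns to title
  balance (writer side), unknown to reader
  violation R2 at balance
  violation R1 at id
  violation R3 at title
  => backward: BREAKING (3)
forward for Account (reader v1, writer v2):
  Color -> Color, writer optional: channel aligns to kind
  list<bool> -> list<bool>, writer optional: attrs aligns to attrs
  int32 -> int32, writer required: id aligns to id
  float32 -> float32, writer optional: height aligns to height
  int64 -> string, writer required: title aligns to title
  no writer field matches reader balance
  violation R1 at balance
  violation R3 at title
  => forward: BREAKING (2)

backward: BREAKING [(balance, R2), (id, R1), (title, R3)]; forward: BREAKING [(balance, R1), (title, R3)]


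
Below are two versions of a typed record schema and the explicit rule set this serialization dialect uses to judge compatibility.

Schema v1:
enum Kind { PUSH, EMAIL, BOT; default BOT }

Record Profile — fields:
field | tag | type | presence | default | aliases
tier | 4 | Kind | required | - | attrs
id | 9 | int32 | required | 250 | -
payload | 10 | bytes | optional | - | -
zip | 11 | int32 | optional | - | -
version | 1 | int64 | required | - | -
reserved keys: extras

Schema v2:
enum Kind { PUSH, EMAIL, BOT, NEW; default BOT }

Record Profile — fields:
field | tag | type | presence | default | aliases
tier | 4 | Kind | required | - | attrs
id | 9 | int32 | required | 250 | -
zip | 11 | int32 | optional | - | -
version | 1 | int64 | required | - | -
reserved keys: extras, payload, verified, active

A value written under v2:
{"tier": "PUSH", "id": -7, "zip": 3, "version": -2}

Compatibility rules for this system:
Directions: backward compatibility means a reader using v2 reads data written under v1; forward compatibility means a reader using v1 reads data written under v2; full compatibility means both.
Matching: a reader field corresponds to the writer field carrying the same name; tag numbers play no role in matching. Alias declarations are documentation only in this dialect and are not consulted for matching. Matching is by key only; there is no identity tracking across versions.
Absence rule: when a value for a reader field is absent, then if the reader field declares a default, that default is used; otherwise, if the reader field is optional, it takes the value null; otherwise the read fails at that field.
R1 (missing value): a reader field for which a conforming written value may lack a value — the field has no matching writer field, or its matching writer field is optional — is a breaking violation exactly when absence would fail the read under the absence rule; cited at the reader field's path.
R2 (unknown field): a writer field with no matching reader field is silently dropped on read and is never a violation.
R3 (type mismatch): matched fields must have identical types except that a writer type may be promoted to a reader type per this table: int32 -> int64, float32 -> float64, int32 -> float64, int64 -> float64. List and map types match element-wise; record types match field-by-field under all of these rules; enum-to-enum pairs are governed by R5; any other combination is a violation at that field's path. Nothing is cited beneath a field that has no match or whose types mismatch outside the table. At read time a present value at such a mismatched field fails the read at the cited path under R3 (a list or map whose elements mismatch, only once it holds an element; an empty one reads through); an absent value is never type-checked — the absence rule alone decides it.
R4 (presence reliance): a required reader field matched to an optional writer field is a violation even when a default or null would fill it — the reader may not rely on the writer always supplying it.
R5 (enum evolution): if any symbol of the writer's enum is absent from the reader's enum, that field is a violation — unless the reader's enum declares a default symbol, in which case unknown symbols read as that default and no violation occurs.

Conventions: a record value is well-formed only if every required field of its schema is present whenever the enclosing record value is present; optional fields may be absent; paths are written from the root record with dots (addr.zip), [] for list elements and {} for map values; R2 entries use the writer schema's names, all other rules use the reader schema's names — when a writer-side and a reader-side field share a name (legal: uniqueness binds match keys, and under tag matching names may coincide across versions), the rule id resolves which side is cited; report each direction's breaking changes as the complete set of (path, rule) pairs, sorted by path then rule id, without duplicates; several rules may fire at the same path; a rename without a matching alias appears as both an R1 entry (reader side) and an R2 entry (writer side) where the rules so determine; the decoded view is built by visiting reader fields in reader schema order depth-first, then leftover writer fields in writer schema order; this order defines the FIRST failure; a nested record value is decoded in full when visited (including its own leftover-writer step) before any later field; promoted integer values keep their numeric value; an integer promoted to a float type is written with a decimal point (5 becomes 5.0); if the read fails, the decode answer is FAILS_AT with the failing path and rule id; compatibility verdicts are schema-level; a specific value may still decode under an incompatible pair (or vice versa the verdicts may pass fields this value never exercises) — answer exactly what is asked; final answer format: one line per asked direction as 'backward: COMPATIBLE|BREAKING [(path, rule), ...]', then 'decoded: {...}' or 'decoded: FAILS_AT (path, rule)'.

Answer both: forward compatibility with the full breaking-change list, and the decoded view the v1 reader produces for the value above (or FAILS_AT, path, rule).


forward: COMPATIBLE []; decoded: {"tier": "PUSH", "id": -7, "payload": null, "zip": 3, "version": -2}

in Profile below, arrows point writer -> reader
forward for Profile (reader v1, writer v2):
  Kind -> Kind, writer required: tier aligns to tier
  int32 -> int32, writer required: id aligns to id
  payload has no writer counterpart
  int32 -> int32, writer optional: zip aligns to zip
  int64 -> int64, writer required: version aligns to version
  => no violations; forward on Profile: COMPATIBLE
migrating the Profile value to v1:
  tier := "PUSH"
  id := -7
  payload := null (absent, optional -> null)
  zip := 3
  version := -2
  => decoded: {"tier": "PUSH", "id": -7, "payload": null, "zip": 3, "version": -2}
the rest of the Profile diff is inert for this question:
  enum Kind (field tier in record Profile): symbol NEW added -> fires no rule on Profile, leaving the asked answer as it is
  removed field payload from record Profile (its key "payload" joins the reserved list) -> fires no rule on Profile, leaving the asked answer as it is


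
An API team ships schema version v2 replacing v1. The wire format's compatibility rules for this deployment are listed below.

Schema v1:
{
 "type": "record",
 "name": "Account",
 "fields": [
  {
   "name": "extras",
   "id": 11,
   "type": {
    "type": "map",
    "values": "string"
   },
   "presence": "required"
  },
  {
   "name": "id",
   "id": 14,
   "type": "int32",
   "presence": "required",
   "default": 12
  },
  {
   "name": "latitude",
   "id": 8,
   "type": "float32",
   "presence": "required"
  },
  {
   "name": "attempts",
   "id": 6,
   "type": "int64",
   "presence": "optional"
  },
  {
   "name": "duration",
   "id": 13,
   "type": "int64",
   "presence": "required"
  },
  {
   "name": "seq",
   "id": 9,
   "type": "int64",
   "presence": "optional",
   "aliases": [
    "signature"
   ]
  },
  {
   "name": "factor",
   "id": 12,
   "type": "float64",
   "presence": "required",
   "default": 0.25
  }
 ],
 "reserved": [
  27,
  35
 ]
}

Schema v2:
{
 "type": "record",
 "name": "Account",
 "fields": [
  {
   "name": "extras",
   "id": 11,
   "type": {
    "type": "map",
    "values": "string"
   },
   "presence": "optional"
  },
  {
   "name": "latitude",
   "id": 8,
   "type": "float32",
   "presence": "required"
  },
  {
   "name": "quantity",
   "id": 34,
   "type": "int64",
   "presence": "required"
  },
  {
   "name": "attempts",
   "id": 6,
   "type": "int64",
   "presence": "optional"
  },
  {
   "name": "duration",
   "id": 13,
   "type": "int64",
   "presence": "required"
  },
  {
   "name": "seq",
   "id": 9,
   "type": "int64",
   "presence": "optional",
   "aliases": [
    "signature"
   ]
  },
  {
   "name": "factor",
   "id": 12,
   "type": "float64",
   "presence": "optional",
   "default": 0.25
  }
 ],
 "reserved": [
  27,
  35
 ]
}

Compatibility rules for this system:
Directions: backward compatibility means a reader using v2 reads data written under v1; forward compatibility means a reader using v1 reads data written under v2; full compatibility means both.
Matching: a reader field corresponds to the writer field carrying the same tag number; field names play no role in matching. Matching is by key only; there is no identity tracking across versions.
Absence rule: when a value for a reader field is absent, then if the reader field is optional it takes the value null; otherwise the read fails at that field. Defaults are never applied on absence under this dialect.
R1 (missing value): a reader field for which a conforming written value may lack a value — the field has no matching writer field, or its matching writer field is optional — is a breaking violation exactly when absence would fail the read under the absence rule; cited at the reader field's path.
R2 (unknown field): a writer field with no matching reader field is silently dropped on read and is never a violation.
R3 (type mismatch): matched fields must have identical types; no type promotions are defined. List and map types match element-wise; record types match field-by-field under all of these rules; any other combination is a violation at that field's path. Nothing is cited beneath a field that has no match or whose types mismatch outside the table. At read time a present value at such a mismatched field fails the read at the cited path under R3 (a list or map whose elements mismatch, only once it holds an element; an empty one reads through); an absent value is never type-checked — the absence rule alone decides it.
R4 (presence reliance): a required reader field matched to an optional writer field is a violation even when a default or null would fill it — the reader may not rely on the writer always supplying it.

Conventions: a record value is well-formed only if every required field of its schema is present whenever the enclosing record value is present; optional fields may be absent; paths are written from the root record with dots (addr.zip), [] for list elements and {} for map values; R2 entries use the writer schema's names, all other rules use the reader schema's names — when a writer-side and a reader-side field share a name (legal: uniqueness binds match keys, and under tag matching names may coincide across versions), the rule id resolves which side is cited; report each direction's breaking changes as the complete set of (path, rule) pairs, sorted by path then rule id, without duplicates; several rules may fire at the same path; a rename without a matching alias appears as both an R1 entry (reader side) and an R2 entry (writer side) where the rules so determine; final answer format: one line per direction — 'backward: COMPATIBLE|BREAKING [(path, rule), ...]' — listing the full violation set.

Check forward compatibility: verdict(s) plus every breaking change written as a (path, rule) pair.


forward: BREAKING [(extras, R1), (extras, R4), (factor, R1), (factor, R4), (id, R1)]

arrows below run writer -> reader for Account
forward for Account (reader v1, writer v2):
  extras: paired with writer extras (map<string, string> -> map<string, string>; writer optional)
  no writer field matches reader id
  latitude: paired with writer latitude (float32 -> float32; writer required)
  attempts: paired with writer attempts (int64 -> int64; writer optional)
  duration: paired with writer duration (int64 -> int64; writer required)
  seq: paired with writer seq (int64 -> int64; writer optional)
  factor: paired with writer factor (float64 -> float64; writer optional)
  writer field quantity has no reader counterpart
  R1 fires at extras
  R4 fires at extras
  R1 fires at factor
  R4 fires at factor
  R1 fires at id
  forward on Account therefore BREAKING (5)
checking off the Account differences that do not matter here:
  added field quantity to record Account: required int64, tag 34 (in v2 it sits immediately before attempts) -> matters only for Account's backward compatibility — outside the asked direction


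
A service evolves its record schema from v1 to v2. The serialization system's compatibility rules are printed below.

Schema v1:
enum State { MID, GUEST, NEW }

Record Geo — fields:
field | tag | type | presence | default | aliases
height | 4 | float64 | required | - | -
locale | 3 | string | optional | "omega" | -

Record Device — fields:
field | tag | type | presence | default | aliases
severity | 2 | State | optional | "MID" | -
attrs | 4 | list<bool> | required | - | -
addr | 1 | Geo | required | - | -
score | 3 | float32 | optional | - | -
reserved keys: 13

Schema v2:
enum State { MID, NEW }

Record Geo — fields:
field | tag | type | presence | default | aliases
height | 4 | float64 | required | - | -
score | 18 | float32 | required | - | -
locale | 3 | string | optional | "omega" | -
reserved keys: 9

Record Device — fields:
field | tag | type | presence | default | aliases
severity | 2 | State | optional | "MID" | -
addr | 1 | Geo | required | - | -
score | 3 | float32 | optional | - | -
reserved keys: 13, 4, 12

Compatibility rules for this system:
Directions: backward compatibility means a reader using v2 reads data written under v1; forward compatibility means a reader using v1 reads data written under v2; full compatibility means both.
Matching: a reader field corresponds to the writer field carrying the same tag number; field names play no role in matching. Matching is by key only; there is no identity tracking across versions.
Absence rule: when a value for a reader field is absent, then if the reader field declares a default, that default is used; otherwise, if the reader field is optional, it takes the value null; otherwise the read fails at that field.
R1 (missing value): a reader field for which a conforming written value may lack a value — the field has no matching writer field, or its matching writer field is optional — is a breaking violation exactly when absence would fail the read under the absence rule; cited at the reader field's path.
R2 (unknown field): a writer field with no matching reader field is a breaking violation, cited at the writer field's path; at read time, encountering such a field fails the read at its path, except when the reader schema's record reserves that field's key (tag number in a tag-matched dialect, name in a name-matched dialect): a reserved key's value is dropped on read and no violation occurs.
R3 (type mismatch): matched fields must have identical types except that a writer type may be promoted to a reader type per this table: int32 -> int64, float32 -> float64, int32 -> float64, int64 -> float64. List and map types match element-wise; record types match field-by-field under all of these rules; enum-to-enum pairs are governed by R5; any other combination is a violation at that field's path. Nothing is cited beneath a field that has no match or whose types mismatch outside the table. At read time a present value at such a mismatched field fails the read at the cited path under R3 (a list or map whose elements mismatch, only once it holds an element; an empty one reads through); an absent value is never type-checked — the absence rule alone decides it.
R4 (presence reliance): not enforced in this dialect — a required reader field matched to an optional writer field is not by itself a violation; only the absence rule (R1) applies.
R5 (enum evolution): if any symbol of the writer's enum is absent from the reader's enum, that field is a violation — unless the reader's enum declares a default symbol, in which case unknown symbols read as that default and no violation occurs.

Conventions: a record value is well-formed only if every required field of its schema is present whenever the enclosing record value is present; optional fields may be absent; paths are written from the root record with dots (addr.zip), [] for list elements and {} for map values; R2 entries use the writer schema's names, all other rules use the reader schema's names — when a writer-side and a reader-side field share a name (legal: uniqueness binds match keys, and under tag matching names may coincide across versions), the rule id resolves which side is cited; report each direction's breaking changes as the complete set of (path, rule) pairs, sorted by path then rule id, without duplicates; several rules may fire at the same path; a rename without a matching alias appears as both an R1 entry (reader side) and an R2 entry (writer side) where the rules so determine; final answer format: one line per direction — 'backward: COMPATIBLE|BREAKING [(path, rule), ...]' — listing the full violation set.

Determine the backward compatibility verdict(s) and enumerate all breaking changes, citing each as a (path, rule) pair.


backward: BREAKING [(addr.score, R1), (severity, R5)]

in Device below, arrows point writer -> reader
checking backward for Device: reader v2 against writer v1:
  severity: paired with writer severity (State -> State; writer optional)
  addr: paired with writer addr (Geo -> Geo; writer required)
  score: paired with writer score (float32 -> float32; writer optional)
  leftover writer field: attrs
  addr.height: paired with writer addr.height (float64 -> float64; writer required)
  no writer field matches reader addr.score
  addr.locale: paired with writer addr.locale (string -> string; writer optional)
  rule R1 violated at addr.score
  rule R5 violated at severity
  => backward verdict for Device: BREAKING, 2 violation(s)
checking off the Device differences that do not matter here:
  removed field attrs from record Device (its key 4 joins the reserved list) -> its effect on Device is confined to the forward direction, not asked


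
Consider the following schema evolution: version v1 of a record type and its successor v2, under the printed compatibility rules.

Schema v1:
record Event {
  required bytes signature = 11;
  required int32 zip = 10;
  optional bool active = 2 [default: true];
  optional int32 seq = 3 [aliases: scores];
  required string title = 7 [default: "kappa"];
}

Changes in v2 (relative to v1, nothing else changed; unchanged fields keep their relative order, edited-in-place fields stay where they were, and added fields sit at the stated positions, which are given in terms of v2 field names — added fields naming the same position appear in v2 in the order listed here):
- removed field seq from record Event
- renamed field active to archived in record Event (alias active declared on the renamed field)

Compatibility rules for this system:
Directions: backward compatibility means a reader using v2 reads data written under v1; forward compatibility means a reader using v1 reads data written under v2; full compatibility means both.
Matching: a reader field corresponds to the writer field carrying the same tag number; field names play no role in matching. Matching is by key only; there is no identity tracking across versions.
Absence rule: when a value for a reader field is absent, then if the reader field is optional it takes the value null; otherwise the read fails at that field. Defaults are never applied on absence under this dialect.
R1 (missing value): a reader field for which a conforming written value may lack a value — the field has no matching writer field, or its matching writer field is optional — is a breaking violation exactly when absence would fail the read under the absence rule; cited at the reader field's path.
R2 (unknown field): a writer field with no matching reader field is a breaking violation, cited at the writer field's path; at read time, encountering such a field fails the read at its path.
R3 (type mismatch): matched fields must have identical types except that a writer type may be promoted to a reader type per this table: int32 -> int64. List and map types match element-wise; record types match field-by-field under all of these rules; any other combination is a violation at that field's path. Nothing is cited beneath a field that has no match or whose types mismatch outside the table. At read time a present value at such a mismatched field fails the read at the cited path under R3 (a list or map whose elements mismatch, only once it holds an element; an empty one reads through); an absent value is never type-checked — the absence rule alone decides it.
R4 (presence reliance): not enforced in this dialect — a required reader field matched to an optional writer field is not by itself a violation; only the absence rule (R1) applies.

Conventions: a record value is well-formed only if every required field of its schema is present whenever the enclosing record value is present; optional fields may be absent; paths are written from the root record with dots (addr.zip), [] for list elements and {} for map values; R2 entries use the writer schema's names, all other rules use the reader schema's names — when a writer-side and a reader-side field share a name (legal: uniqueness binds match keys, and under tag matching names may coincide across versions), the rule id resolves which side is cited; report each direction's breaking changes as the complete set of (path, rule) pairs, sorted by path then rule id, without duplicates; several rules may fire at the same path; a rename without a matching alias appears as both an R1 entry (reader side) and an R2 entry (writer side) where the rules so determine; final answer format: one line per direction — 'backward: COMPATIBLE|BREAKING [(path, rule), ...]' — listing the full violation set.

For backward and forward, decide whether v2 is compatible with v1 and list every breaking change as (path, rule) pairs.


arrows below run writer -> reader for Event
backward for Event (reader v2, writer v1):
  signature <- signature (bytes -> bytes, writer required)
  zip <- zip (int32 -> int32, writer required)
  archived <- active (bool -> bool, writer optional)
  title <- title (string -> string, writer required)
  leftover writer field: seq
  R2 fires at seq
  => backward verdict for Event: BREAKING, 1 violation(s)
forward for Event (reader v1, writer v2):
  signature <- signature (bytes -> bytes, writer required)
  zip <- zip (int32 -> int32, writer required)
  active <- archived (bool -> bool, writer optional)
  seq: no writer-side match
  title <- title (string -> string, writer required)
  => no violations; forward on Event: COMPATIBLE

backward: BREAKING [(seq, R2)]; forward: COMPATIBLE []


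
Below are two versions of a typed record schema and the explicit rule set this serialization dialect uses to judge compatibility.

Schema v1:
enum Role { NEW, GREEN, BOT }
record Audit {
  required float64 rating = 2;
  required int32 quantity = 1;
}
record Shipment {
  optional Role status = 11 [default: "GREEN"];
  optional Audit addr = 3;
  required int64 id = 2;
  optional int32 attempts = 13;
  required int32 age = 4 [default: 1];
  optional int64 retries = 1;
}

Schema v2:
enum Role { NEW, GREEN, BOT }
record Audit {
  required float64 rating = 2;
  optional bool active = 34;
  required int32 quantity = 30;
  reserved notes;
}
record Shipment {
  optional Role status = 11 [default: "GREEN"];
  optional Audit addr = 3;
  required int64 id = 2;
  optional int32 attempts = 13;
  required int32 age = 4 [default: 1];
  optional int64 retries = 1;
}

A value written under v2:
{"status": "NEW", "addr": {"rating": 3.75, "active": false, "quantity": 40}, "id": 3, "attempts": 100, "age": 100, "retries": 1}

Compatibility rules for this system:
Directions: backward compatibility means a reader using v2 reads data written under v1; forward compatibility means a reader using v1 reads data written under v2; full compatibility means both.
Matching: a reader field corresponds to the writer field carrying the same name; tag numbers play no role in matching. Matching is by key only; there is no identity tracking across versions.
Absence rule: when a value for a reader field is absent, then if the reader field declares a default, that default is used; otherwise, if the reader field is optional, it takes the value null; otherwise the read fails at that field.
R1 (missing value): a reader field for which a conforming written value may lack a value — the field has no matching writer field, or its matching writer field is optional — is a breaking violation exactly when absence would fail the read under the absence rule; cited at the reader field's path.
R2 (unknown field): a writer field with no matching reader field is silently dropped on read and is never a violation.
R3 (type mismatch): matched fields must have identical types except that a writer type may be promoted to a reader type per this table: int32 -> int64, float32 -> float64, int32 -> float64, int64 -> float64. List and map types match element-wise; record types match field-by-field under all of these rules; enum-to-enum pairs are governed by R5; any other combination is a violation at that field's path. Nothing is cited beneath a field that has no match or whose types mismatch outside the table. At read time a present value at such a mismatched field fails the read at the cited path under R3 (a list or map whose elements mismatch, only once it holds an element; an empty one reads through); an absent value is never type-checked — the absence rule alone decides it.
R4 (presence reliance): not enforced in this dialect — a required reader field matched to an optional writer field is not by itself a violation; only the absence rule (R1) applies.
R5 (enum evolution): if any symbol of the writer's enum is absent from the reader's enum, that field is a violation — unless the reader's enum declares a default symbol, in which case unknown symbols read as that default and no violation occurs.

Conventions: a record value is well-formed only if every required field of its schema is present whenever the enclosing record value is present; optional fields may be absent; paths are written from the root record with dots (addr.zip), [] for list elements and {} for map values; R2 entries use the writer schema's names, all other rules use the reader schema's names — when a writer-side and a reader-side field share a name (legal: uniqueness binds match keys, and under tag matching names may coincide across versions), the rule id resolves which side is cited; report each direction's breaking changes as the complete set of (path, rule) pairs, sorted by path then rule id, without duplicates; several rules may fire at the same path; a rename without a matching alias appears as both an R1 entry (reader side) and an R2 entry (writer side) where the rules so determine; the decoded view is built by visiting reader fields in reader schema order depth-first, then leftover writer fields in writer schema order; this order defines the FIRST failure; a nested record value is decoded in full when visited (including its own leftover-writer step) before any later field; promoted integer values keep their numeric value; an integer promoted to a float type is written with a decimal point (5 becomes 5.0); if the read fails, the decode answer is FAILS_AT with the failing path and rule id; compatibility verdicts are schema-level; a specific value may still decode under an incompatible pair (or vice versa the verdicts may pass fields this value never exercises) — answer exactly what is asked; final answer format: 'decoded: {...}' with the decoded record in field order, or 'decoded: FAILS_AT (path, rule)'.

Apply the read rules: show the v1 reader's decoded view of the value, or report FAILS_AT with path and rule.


each type pair in Shipment: writer, then reader
migrating the Shipment value to v1:
  status := "NEW"
  addr.rating := 3.75
  addr.quantity := 40
  writer addr.active: unmatched, discarded
  id := 3
  attempts := 100
  age := 100
  retries := 1
  => decoded: {"status": "NEW", "addr": {"rating": 3.75, "quantity": 40}, "id": 3, "attempts": 100, "age": 100, "retries": 1}
remaining Shipment differences; none change what is asked:
  field quantity in record Audit: tag 1 changed to 30 -> triggers nothing under the printed rules; the Shipment answer is the same either way
  added field active to record Audit: optional bool, tag 34 (in v2 it sits immediately before quantity) -> triggers nothing under the printed rules; the Shipment answer is the same either way

decoded: {"status": "NEW", "addr": {"rating": 3.75, "quantity": 40}, "id": 3, "attempts": 100, "age": 100, "retries": 1}


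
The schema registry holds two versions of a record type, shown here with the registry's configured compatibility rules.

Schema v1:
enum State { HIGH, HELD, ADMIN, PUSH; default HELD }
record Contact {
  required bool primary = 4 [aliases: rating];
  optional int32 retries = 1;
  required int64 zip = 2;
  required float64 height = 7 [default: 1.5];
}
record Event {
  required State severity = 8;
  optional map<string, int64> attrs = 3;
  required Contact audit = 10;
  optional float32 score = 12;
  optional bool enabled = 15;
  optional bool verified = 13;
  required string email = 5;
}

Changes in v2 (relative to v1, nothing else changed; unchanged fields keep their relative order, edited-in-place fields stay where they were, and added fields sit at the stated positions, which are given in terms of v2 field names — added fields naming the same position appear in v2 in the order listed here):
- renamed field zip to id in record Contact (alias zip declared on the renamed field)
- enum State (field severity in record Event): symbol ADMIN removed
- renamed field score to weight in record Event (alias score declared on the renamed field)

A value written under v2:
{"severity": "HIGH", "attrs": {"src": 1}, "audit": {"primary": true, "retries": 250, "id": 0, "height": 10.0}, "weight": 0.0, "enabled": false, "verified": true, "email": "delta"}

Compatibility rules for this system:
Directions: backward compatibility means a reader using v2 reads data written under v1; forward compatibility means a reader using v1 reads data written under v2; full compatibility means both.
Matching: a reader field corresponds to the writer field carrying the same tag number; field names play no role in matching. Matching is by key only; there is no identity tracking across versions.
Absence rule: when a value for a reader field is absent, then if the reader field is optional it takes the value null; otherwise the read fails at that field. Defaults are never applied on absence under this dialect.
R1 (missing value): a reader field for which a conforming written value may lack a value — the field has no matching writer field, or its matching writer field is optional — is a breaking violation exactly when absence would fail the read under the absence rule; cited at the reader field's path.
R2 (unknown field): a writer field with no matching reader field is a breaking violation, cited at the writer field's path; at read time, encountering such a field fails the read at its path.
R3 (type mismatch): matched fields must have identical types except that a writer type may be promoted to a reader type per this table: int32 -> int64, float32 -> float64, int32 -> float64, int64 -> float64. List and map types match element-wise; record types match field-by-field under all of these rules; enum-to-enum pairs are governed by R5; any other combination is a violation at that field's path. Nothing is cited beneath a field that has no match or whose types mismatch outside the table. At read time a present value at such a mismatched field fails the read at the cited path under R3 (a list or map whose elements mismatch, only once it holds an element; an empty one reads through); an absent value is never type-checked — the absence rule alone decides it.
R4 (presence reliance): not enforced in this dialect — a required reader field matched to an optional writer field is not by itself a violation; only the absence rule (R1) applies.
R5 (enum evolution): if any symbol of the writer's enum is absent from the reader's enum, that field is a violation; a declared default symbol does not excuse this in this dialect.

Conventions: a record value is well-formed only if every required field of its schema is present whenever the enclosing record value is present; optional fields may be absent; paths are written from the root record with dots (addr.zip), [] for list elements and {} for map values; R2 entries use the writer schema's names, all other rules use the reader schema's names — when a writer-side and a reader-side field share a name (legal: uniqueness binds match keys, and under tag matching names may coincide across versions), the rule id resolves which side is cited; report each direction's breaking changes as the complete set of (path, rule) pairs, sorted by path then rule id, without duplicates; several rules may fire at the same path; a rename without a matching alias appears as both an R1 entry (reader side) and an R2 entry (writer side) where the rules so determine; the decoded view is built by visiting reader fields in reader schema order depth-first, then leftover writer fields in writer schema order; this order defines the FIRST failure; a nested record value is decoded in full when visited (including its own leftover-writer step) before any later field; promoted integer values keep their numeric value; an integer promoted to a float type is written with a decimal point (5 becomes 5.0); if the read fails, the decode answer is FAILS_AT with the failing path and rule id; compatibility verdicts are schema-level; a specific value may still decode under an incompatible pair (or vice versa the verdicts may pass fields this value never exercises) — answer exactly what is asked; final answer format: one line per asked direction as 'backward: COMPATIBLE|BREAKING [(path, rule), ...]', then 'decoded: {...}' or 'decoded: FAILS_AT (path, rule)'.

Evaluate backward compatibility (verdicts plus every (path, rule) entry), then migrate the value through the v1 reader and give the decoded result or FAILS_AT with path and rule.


backward: BREAKING [(severity, R5)]; decoded: {"severity": "HIGH", "attrs": {"src": 1}, "audit": {"primary": true, "retries": 250, "zip": 0, "height": 10.0}, "score": 0.0, "enabled": false, "verified": true, "email": "delta"}

the writer's type comes first in each Event pair
checking backward for Event: reader v2 against writer v1:
  severity <- severity (State -> State, writer required)
  attrs <- attrs (map<string, int64> -> map<string, int64>, writer optional)
  audit <- audit (Contact -> Contact, writer required)
  weight <- score (float32 -> float32, writer optional)
  enabled <- enabled (bool -> bool, writer optional)
  verified <- verified (bool -> bool, writer optional)
  email <- email (string -> string, writer required)
  audit.primary <- audit.primary (bool -> bool, writer required)
  audit.retries <- audit.retries (int32 -> int32, writer optional)
  audit.id <- audit.zip (int64 -> int64, writer required)
  audit.height <- audit.height (float64 -> float64, writer required)
  rule R5 violated at severity
  backward on Event therefore BREAKING (1)
migrating the Event value to v1:
  severity := "HIGH"
  attrs := {"src": 1}
  audit.primary := true
  audit.retries := 250
  audit.zip := 0 (from writer id)
  audit.height := 10.0
  score := 0.0 (from writer weight)
  enabled := false
  verified := true
  email := "delta"
  => decoded: {"severity": "HIGH", "attrs": {"src": 1}, "audit": {"primary": true, "retries": 250, "zip": 0, "height": 10.0}, "score": 0.0, "enabled": false, "verified": true, "email": "delta"}
diffs on Event not affecting the asked answer:
  renamed field zip to id in record Contact (alias zip declared on the renamed field) -> inert for the asked Event verdict: nothing fires
  renamed field score to weight in record Event (alias score declared on the renamed field) -> inert for the asked Event verdict: nothing fires
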